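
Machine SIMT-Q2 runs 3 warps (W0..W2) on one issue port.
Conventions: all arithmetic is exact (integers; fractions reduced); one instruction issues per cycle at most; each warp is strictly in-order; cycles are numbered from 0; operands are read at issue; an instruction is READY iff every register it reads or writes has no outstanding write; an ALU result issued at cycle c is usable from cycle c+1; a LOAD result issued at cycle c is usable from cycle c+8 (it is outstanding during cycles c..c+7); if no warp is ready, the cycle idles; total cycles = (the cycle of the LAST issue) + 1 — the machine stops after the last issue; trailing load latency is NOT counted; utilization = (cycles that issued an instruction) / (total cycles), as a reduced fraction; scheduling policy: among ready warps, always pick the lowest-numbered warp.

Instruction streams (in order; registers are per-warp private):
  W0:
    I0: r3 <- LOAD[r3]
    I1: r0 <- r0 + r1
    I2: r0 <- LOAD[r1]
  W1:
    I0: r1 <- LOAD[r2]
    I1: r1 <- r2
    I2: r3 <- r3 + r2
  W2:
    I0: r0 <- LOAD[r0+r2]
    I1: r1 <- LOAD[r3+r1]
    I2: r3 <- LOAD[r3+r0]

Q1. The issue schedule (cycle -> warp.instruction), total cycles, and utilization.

cycle 0: W0.I0
cycle 1: W0.I1
cycle 2: W0.I2
cycle 3: W1.I0
cycle 4: W2.I0
cycle 5: W2.I1
cycle 6: idle
cycle 7: idle
cycle 8: idle
cycle 9: idle
cycle 10: idle
cycle 11: W1.I1
cycle 12: W1.I2
cycle 13: W2.I2

Answer: 14 cycles, utilization 9/14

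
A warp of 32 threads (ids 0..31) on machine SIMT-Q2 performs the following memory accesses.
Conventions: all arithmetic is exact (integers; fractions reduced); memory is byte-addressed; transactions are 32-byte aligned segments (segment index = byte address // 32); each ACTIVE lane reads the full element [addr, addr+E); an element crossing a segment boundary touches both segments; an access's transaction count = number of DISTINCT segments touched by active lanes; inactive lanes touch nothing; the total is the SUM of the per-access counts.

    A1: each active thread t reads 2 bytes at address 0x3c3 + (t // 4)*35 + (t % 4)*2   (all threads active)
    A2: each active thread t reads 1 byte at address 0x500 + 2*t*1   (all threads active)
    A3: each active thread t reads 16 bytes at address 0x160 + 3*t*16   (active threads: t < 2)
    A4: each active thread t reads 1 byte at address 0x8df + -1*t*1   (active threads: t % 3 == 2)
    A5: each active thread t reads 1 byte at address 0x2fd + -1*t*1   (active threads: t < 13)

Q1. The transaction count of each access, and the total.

A1: 8 transactions
A2: 2 transactions
A3: 2 transactions
A4: 1 transaction
A5: 1 transaction

Answer: 8,2,2,1,1; total 14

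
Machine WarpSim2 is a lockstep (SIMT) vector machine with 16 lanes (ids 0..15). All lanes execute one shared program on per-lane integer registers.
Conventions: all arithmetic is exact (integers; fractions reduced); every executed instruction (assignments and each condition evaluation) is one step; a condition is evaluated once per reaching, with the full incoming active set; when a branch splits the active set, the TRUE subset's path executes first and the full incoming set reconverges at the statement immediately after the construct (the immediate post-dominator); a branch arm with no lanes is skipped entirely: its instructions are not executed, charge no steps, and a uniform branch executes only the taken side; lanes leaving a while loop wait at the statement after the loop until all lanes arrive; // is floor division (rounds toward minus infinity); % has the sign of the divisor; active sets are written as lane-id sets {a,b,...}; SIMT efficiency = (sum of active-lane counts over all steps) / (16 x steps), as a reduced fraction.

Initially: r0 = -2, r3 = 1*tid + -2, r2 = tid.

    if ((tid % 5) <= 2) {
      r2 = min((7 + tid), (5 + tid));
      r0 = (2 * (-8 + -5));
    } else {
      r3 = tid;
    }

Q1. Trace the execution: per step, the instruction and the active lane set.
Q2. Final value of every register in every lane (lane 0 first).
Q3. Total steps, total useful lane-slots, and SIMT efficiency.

step 0: eval ((tid % 5) <= 2)        {0,1,2,3,4,5,6,7,8,9,10,11,12,13,14,15}
step 1: r2 <- min((7 + tid), (5 + tid)) {0,1,2,5,6,7,10,11,12,15}
step 2: r0 <- (2 * (-8 + -5))        {0,1,2,5,6,7,10,11,12,15}
step 3: r3 <- tid                    {3,4,8,9,13,14}

Answer: 4 steps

r0: -26,-26,-26,-2,-2,-26,-26,-26,-2,-2,-26,-26,-26,-2,-2,-26
r3: -2,-1,0,3,4,3,4,5,8,9,8,9,10,13,14,13
r2: 5,6,7,3,4,10,11,12,8,9,15,16,17,13,14,20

steps = 4; useful = 42; efficiency = 42/64 = 21/32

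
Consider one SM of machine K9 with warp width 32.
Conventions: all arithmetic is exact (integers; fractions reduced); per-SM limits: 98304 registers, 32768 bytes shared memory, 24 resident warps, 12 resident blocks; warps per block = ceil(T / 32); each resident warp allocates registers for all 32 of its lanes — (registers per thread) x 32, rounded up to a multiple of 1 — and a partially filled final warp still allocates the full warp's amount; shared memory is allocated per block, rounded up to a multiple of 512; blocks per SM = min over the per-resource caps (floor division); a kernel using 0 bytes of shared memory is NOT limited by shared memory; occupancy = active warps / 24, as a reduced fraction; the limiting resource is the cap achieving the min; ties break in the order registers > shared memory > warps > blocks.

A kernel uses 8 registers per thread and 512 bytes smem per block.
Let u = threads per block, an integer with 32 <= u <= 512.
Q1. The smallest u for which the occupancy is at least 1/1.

Answer: u = 33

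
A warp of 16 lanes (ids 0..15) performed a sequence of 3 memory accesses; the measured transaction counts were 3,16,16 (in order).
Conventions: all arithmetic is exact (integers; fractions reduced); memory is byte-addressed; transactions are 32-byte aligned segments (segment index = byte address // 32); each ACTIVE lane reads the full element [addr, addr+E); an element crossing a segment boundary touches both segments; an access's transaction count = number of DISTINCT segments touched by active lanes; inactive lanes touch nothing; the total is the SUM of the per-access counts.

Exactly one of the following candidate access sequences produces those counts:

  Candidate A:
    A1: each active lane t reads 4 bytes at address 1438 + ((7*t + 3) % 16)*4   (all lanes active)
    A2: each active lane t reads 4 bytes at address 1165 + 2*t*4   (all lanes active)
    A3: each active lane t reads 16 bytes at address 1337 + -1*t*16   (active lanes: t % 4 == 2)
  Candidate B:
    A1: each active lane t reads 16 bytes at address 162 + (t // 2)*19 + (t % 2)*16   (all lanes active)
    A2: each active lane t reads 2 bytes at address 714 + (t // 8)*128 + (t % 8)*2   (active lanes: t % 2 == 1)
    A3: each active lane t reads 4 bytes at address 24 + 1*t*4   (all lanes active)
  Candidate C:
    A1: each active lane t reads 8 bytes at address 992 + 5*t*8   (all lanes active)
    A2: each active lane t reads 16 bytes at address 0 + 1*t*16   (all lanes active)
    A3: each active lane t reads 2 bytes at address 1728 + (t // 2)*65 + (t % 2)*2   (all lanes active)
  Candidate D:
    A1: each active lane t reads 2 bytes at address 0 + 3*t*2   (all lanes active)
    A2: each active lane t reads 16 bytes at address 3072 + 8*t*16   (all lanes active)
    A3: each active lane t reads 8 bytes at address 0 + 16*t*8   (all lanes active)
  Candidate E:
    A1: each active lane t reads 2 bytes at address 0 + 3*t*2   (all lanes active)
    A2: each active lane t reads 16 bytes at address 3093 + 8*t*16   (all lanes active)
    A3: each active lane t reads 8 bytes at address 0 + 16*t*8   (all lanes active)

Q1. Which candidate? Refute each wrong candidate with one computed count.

A: A2 gives 5 transactions, not 16
B: A1 gives 6 transactions, not 3
C: A1 gives 16 transactions, not 3
E: A2 gives 32 transactions, not 16
D: all counts match (3,16,16)

Answer: D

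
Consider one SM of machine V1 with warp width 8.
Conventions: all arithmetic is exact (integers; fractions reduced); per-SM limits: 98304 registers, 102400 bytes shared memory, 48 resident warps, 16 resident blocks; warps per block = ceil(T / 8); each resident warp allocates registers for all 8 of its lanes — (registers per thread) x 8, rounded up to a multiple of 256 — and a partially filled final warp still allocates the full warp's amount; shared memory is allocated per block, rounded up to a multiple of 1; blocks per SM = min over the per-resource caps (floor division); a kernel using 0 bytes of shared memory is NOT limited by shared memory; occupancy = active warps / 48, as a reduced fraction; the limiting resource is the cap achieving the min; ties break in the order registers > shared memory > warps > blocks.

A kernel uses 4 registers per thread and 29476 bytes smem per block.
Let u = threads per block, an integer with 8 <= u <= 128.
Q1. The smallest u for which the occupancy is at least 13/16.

Answer: u = 97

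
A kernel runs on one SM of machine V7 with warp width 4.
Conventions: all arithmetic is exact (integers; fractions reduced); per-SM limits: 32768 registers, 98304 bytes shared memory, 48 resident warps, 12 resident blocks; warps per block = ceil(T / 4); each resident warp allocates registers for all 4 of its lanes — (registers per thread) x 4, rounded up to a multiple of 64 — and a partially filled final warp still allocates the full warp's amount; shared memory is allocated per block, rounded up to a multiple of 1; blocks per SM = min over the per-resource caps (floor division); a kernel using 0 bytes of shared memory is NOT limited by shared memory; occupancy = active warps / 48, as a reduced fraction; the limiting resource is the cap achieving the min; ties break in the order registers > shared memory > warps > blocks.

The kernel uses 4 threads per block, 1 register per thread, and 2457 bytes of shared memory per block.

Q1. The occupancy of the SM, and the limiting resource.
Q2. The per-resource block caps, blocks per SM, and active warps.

Answer: occupancy 1/4, limited by blocks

registers: 512 blocks
shared memory: 40 blocks
warps: 48 blocks
blocks: 12 blocks

Answer: 12 blocks, 12 active warps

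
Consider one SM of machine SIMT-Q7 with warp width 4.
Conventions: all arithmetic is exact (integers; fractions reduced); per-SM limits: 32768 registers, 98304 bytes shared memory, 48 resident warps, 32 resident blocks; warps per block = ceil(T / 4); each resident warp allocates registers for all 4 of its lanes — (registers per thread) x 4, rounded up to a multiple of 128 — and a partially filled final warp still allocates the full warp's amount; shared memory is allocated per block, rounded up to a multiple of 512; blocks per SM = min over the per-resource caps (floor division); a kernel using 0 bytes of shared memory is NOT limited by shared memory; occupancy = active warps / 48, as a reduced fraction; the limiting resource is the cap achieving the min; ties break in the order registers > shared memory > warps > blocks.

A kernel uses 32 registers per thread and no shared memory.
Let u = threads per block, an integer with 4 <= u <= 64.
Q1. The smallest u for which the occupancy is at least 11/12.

Answer: u = 5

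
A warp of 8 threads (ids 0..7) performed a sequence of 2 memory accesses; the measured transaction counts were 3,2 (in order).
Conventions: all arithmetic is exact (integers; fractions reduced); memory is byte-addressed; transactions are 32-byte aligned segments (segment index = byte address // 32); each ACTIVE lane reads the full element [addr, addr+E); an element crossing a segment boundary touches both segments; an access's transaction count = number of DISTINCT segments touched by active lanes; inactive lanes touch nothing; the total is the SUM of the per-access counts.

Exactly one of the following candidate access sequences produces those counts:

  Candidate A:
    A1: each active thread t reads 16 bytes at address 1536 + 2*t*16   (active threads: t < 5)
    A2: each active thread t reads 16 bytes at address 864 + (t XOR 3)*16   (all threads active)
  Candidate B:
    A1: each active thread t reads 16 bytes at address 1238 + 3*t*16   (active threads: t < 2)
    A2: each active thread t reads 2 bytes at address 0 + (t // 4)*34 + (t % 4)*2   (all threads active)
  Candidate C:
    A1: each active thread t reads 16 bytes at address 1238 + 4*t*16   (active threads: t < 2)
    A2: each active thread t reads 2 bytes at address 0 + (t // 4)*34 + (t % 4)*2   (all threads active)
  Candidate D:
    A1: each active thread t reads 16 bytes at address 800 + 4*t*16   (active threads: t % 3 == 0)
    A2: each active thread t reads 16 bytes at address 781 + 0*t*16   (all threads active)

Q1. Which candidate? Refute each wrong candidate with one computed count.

A: A1 gives 5 transactions, not 3
C: A1 gives 4 transactions, not 3
D: A2 gives 1 transaction, not 2
B: all counts match (3,2)

Answer: B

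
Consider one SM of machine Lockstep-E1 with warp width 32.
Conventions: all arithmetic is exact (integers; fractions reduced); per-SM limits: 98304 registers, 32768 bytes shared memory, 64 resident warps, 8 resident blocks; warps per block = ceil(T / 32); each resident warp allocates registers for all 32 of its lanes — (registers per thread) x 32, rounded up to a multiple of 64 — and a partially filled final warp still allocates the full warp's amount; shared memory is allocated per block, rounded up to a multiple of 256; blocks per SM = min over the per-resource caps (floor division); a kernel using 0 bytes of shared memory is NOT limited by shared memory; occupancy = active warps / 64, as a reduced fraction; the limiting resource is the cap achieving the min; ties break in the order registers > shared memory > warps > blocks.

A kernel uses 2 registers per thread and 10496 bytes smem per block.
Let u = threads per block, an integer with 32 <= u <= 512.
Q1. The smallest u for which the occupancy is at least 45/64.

Answer: u = 449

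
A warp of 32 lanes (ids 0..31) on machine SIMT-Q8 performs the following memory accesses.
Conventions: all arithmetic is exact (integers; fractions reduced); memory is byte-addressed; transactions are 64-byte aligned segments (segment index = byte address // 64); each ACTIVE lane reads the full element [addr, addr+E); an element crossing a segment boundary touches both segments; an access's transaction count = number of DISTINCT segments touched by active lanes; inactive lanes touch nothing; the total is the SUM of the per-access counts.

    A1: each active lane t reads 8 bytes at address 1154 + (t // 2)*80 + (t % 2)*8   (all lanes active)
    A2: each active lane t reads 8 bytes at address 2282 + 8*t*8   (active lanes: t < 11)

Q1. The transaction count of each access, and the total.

A1: 20 transactions
A2: 11 transactions

Answer: 20,11; total 31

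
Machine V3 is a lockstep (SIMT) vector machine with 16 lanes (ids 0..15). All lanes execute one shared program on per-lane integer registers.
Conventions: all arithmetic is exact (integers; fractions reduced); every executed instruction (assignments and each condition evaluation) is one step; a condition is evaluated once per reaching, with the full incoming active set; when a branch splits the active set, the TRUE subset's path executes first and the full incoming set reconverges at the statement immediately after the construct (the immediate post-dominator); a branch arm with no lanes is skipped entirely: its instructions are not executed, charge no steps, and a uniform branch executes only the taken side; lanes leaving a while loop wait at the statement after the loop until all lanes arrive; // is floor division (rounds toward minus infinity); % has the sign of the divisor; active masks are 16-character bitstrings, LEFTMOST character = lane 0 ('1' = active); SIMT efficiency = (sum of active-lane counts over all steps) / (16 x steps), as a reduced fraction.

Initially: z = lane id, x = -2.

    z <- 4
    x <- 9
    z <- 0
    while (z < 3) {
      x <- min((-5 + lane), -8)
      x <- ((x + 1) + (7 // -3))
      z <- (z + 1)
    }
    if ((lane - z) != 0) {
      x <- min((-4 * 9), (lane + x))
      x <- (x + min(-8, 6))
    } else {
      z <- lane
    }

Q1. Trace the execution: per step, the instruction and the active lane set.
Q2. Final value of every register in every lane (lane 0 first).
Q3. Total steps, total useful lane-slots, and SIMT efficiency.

step 0: z <- 4                       1111111111111111
step 1: x <- 9                       1111111111111111
step 2: z <- 0                       1111111111111111
step 3: eval (z < 3)                 1111111111111111
step 4: x <- min((-5 + lane), -8)    1111111111111111
step 5: x <- ((x + 1) + (7 // -3))   1111111111111111
step 6: z <- (z + 1)                 1111111111111111
step 7: eval (z < 3)                 1111111111111111
step 8: x <- min((-5 + lane), -8)    1111111111111111
step 9: x <- ((x + 1) + (7 // -3))   1111111111111111
step 10: z <- (z + 1)                 1111111111111111
step 11: eval (z < 3)                 1111111111111111
step 12: x <- min((-5 + lane), -8)    1111111111111111
step 13: x <- ((x + 1) + (7 // -3))   1111111111111111
step 14: z <- (z + 1)                 1111111111111111
step 15: eval (z < 3)                 1111111111111111
step 16: eval ((lane - z) != 0)       1111111111111111
step 17: x <- min((-4 * 9), (lane + x)) 1110111111111111
step 18: x <- (x + min(-8, 6))        1110111111111111
step 19: z <- lane                    0001000000000000

Answer: 20 steps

z: 3,3,3,3,3,3,3,3,3,3,3,3,3,3,3,3
x: -44,-44,-44,-10,-44,-44,-44,-44,-44,-44,-44,-44,-44,-44,-44,-44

steps = 20; useful = 303; efficiency = 303/320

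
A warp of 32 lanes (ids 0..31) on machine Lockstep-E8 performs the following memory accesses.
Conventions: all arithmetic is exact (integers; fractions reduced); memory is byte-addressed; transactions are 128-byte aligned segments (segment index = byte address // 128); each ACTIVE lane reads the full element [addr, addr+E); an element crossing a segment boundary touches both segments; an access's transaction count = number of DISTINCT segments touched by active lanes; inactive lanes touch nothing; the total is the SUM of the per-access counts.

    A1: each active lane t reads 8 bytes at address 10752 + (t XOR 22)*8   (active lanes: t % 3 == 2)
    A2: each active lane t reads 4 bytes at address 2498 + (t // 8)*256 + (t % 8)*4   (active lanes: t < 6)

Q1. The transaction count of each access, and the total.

A1: 2 transactions
A2: 1 transaction

Answer: 2,1; total 3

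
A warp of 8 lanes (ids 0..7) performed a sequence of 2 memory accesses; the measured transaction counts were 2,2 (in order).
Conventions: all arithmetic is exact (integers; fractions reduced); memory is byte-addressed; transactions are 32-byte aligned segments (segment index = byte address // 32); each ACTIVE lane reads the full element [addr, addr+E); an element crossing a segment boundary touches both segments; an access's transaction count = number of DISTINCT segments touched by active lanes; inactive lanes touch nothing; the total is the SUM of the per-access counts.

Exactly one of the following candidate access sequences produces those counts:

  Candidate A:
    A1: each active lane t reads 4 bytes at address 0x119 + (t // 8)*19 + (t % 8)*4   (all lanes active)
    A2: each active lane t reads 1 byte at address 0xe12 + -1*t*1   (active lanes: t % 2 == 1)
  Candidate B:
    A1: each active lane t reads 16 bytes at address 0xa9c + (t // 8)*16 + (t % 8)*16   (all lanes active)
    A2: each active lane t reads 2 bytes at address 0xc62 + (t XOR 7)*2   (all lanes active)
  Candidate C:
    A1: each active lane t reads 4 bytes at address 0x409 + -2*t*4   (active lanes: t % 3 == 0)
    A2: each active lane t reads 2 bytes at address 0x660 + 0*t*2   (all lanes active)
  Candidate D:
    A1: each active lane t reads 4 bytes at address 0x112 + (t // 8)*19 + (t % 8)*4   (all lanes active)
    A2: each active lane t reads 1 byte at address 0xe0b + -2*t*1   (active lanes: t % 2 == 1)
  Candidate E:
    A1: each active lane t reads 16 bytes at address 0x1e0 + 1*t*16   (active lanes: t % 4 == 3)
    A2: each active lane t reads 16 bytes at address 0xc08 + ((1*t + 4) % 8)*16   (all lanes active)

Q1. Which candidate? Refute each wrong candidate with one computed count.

A: A2 gives 1 transaction, not 2
B: A1 gives 5 transactions, not 2
C: A1 gives 3 transactions, not 2
E: A2 gives 5 transactions, not 2
D: all counts match (2,2)

Answer: D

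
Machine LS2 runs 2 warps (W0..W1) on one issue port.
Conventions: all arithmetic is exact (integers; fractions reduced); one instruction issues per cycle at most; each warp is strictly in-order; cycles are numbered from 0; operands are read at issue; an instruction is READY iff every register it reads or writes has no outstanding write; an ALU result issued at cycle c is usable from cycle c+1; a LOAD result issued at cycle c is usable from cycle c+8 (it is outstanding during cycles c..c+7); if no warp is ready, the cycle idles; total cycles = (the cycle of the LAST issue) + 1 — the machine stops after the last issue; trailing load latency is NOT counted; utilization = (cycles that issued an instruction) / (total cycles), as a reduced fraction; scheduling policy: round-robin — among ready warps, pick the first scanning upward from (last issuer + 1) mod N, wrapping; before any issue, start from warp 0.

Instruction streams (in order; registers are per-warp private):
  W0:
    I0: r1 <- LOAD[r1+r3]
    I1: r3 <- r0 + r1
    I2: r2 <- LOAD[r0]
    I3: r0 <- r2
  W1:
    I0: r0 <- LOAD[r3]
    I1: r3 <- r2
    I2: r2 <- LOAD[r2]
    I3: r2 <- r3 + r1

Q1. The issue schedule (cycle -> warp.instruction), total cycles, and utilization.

cycle 0: W0.I0
cycle 1: W1.I0
cycle 2: W1.I1
cycle 3: W1.I2
cycle 4: idle
cycle 5: idle
cycle 6: idle
cycle 7: idle
cycle 8: W0.I1
cycle 9: W0.I2
cycle 10: idle
cycle 11: W1.I3
cycle 12: idle
cycle 13: idle
cycle 14: idle
cycle 15: idle
cycle 16: idle
cycle 17: W0.I3

Answer: 18 cycles, utilization 4/9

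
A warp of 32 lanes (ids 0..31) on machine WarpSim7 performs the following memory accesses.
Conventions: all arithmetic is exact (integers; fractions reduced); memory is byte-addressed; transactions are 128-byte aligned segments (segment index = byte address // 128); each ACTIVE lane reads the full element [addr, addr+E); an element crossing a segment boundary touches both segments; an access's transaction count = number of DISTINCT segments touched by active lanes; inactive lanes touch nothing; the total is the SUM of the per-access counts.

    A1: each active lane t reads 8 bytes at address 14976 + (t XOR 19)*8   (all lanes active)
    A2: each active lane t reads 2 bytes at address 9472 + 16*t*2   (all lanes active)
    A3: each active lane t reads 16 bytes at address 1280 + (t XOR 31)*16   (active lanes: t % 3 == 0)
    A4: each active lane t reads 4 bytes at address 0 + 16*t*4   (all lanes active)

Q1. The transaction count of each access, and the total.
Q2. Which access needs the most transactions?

A1: 2 transactions
A2: 8 transactions
A3: 4 transactions
A4: 16 transactions

Answer: 2,8,4,16; total 30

Answer: A4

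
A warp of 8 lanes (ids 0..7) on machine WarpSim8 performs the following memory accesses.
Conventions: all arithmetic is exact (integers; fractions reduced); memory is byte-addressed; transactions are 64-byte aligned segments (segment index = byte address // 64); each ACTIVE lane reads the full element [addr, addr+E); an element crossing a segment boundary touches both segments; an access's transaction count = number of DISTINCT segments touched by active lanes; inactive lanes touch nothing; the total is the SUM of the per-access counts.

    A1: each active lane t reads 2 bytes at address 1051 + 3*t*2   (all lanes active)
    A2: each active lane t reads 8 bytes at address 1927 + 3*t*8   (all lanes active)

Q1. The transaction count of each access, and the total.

A1: 2 transactions
A2: 3 transactions

Answer: 2,3; total 5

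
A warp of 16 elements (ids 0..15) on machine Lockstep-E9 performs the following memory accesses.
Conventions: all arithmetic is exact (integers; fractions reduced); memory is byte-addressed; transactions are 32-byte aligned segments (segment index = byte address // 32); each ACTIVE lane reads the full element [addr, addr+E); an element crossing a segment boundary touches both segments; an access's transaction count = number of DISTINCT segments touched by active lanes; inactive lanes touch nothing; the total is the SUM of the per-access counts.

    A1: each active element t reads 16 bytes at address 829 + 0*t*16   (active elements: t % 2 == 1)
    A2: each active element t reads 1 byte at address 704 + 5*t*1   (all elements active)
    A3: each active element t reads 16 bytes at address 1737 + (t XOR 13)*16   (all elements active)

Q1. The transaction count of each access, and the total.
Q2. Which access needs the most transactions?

A1: 2 transactions
A2: 3 transactions
A3: 9 transactions

Answer: 2,3,9; total 14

Answer: A3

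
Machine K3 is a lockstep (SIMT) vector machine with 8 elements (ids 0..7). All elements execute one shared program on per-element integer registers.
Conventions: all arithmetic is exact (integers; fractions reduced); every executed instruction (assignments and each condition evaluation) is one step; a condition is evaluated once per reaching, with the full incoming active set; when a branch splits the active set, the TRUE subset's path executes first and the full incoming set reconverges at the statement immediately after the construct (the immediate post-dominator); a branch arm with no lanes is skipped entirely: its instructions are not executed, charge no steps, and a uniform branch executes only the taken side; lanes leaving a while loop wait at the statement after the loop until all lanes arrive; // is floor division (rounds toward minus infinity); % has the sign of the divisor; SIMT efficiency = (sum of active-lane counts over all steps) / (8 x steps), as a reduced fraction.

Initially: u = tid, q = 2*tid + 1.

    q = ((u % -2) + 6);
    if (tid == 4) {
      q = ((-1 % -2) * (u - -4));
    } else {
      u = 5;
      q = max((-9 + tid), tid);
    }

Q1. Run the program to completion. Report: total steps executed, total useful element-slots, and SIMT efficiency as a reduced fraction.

Answer: 5 steps, 31 useful, 31/40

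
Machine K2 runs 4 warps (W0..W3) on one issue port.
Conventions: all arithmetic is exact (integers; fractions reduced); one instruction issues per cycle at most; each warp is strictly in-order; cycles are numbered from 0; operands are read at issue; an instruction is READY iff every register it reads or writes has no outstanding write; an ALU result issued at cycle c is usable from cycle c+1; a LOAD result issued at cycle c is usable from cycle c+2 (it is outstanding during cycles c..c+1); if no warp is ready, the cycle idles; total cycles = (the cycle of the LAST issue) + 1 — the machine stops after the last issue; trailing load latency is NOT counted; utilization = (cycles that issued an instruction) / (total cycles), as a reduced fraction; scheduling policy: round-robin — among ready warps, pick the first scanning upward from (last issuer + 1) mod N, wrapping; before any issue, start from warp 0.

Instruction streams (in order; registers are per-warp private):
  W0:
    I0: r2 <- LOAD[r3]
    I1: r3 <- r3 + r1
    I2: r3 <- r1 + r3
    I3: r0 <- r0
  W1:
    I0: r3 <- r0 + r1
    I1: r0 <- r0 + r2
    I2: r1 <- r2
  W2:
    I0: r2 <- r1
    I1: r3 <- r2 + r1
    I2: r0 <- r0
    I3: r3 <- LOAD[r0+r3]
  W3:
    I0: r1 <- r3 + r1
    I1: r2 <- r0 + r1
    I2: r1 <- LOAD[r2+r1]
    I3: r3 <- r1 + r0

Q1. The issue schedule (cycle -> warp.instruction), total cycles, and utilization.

cycle 0: W0.I0
cycle 1: W1.I0
cycle 2: W2.I0
cycle 3: W3.I0
cycle 4: W0.I1
cycle 5: W1.I1
cycle 6: W2.I1
cycle 7: W3.I1
cycle 8: W0.I2
cycle 9: W1.I2
cycle 10: W2.I2
cycle 11: W3.I2
cycle 12: W0.I3
cycle 13: W2.I3
cycle 14: W3.I3

Answer: 15 cycles, utilization 1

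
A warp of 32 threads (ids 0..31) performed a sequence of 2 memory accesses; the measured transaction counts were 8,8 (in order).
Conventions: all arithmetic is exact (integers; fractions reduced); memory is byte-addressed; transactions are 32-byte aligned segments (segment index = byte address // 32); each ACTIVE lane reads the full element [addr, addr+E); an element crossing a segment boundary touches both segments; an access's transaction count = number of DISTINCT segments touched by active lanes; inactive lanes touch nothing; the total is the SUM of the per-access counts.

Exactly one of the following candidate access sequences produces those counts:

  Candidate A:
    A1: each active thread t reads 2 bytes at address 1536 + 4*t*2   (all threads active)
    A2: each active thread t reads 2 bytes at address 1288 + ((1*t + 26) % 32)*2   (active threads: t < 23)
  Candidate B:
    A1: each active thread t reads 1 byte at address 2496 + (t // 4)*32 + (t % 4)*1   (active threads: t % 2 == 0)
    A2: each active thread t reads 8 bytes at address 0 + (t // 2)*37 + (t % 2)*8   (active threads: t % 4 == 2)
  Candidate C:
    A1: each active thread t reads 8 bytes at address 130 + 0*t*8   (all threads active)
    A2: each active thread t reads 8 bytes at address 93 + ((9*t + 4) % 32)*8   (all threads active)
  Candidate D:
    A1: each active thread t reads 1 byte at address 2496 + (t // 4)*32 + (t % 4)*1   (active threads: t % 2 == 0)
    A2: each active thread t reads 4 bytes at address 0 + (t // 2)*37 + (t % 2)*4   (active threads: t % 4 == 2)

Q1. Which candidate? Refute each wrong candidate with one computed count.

A: A2 gives 3 transactions, not 8
B: A2 gives 9 transactions, not 8
C: A1 gives 1 transaction, not 8
D: all counts match (8,8)

Answer: D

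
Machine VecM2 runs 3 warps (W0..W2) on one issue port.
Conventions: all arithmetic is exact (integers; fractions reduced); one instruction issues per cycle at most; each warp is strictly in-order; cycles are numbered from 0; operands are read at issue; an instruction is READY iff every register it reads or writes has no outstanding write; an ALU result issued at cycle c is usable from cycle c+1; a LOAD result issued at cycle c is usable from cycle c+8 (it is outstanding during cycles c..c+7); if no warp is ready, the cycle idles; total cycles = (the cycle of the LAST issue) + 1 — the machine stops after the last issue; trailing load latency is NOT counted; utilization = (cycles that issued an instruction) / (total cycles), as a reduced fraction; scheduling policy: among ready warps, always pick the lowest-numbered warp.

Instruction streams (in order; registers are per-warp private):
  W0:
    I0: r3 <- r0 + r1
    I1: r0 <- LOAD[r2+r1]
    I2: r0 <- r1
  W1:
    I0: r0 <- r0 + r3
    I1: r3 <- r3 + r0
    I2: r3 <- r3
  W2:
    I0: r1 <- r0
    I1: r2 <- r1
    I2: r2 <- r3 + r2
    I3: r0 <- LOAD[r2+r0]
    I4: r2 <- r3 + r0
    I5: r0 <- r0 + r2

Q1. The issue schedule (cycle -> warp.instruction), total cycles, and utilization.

cycle 0: W0.I0
cycle 1: W0.I1
cycle 2: W1.I0
cycle 3: W1.I1
cycle 4: W1.I2
cycle 5: W2.I0
cycle 6: W2.I1
cycle 7: W2.I2
cycle 8: W2.I3
cycle 9: W0.I2
cycle 10: idle
cycle 11: idle
cycle 12: idle
cycle 13: idle
cycle 14: idle
cycle 15: idle
cycle 16: W2.I4
cycle 17: W2.I5

Answer: 18 cycles, utilization 2/3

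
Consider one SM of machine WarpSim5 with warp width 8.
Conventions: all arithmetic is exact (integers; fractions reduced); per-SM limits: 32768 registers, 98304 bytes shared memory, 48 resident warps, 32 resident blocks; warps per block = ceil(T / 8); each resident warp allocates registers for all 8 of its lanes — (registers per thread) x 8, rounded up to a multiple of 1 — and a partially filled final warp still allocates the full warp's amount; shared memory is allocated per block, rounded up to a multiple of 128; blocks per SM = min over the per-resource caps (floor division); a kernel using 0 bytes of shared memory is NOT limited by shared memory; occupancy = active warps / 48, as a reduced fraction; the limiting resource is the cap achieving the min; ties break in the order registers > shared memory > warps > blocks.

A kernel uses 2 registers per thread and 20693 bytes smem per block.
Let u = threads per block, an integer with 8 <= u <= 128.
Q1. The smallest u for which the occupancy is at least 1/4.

Answer: u = 17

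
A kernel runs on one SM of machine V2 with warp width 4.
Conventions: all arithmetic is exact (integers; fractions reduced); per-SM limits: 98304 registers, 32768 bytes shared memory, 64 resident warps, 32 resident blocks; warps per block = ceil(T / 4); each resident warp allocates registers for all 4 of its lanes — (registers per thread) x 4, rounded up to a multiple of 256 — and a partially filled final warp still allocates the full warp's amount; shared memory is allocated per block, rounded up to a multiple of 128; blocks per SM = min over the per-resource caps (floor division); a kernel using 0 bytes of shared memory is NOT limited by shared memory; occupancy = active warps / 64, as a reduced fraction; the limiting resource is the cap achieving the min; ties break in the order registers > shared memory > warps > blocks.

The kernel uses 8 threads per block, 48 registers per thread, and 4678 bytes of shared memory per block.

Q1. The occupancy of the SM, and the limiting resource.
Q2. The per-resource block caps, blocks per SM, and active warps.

Answer: occupancy 3/16, limited by shared memory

registers: 192 blocks
shared memory: 6 blocks
warps: 32 blocks
blocks: 32 blocks

Answer: 6 blocks, 12 active warps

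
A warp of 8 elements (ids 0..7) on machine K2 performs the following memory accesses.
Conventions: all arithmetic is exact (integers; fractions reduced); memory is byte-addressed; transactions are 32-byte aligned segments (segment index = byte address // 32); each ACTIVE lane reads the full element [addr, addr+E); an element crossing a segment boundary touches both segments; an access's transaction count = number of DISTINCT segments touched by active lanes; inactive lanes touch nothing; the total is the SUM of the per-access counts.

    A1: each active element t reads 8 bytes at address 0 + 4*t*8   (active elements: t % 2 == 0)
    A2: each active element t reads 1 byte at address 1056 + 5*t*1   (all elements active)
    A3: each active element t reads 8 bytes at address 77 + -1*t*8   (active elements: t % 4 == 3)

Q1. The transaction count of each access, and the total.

A1: 4 transactions
A2: 2 transactions
A3: 2 transactions

Answer: 4,2,2; total 8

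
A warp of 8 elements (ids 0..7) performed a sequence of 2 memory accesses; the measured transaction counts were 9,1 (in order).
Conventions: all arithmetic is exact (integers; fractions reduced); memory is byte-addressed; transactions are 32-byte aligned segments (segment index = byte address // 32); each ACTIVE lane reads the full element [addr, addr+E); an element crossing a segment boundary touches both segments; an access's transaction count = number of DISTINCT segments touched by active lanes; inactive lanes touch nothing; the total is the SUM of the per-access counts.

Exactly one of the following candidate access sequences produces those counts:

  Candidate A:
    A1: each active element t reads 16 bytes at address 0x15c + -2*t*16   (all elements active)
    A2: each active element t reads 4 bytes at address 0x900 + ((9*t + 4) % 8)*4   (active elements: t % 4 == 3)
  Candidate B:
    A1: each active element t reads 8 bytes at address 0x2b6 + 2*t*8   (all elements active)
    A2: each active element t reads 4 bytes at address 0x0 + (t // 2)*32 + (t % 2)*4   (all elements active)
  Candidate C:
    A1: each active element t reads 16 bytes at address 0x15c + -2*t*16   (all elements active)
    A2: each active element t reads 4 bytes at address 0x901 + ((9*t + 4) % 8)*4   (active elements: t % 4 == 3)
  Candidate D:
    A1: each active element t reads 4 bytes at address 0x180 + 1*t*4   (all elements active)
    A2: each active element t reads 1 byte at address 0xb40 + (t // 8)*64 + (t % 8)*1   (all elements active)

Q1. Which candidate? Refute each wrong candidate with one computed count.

B: A1 gives 5 transactions, not 9
C: A2 gives 2 transactions, not 1
D: A1 gives 1 transaction, not 9
A: all counts match (9,1)

Answer: A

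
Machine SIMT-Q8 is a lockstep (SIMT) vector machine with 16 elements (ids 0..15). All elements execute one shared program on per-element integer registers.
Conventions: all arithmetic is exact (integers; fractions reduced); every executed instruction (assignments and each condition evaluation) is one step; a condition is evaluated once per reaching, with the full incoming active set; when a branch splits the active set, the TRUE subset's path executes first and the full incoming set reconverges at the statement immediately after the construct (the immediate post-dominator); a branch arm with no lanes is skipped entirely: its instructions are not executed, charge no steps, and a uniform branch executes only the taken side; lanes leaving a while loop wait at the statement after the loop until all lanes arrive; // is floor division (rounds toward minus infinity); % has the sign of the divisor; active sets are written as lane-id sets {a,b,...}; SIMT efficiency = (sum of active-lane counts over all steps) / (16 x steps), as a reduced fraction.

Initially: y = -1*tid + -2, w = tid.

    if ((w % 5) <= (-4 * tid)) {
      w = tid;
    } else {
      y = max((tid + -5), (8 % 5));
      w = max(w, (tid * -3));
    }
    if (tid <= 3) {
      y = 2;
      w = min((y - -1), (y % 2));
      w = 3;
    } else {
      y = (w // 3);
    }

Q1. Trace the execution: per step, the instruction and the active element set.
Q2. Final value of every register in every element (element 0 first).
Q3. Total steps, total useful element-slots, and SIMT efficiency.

step 0: eval ((w % 5) <= (-4 * tid)) {0,1,2,3,4,5,6,7,8,9,10,11,12,13,14,15}
step 1: w <- tid                     {0}
step 2: y <- max((tid + -5), (8 % 5)) {1,2,3,4,5,6,7,8,9,10,11,12,13,14,15}
step 3: w <- max(w, (tid * -3))      {1,2,3,4,5,6,7,8,9,10,11,12,13,14,15}
step 4: eval (tid <= 3)              {0,1,2,3,4,5,6,7,8,9,10,11,12,13,14,15}
step 5: y <- 2                       {0,1,2,3}
step 6: w <- min((y - -1), (y % 2))  {0,1,2,3}
step 7: w <- 3                       {0,1,2,3}
step 8: y <- (w // 3)                {4,5,6,7,8,9,10,11,12,13,14,15}

Answer: 9 steps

y: 2,2,2,2,1,1,2,2,2,3,3,3,4,4,4,5
w: 3,3,3,3,4,5,6,7,8,9,10,11,12,13,14,15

steps = 9; useful = 87; efficiency = 87/144 = 29/48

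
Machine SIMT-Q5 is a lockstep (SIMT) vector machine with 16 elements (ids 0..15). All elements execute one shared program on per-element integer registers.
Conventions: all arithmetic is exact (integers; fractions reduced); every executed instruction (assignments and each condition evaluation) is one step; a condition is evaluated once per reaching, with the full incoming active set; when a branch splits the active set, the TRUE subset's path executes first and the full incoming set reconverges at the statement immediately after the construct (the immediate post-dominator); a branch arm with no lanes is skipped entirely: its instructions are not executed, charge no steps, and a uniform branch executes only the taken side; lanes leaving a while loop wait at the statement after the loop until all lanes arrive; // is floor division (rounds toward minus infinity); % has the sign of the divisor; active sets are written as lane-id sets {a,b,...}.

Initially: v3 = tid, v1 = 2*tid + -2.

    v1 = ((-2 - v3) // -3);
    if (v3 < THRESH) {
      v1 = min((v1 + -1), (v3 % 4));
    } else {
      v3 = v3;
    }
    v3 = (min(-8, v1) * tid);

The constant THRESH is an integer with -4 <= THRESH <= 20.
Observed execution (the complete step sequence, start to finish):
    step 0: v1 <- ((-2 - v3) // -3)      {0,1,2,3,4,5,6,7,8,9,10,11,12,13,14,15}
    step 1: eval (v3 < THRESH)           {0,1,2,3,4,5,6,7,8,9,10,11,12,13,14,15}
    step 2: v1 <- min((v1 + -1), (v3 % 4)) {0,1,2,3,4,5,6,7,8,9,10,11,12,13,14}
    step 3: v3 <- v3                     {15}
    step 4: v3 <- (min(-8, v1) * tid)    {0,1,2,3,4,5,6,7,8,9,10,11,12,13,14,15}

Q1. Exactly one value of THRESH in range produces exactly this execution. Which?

Answer: THRESH = 15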